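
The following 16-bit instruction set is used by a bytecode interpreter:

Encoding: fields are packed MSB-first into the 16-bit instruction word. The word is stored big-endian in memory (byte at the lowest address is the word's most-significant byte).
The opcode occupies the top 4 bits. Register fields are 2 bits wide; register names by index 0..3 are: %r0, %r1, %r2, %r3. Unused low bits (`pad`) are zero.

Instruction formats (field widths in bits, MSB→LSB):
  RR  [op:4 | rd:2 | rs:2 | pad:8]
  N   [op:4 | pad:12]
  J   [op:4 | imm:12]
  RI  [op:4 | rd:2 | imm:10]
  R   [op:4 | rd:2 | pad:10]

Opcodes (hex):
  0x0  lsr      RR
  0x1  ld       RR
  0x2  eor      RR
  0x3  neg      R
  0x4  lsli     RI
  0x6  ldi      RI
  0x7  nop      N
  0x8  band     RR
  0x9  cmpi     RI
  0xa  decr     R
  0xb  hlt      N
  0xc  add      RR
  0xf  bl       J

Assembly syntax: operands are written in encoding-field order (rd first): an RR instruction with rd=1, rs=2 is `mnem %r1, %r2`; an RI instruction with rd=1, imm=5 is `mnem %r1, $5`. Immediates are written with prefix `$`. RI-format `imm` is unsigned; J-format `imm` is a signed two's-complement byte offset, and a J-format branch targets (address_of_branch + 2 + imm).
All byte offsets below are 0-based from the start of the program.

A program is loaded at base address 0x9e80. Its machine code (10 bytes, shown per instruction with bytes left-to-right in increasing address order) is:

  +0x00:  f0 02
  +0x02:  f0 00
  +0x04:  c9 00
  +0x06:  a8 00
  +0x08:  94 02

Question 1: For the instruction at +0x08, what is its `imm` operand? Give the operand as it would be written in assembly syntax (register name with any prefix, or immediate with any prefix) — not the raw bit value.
$2

+0x08: 94 02 ⇒ word 0x9402 (big)
  opcode bits[15:12]=0x9: cmpi/RI
  rd: (w>>10)&0x3=0x1 → %r1
  imm: (w>>0)&0x3ff=0x2 → $2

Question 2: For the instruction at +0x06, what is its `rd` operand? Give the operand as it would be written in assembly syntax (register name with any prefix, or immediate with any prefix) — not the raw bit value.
%r2

[06] a8 00 → 0xa800
  opcode bits[15:12]=0xa: decr/R
  rd@[11:10]=0x2 ⇒ %r2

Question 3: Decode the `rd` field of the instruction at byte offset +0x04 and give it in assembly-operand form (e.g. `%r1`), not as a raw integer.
off 0x04: read c9 00 as big → 0xc900
  op=0xc900>>12=0xc ⇒ add (RR)
  rd@[11:10]=0x2 ⇒ %r2
  rs@[9:8]=0x1 ⇒ %r1

%r2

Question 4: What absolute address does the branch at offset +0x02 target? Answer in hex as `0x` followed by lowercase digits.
off 0x02: read f0 00 as big → 0xf000
  top 4b → 0xf → bl [J]
  imm@[11:0]=0x0 ⇒ $0
  target = base 0x9e80 + off 0x02 + 2 + imm 0 = 0x9e84

0x9e84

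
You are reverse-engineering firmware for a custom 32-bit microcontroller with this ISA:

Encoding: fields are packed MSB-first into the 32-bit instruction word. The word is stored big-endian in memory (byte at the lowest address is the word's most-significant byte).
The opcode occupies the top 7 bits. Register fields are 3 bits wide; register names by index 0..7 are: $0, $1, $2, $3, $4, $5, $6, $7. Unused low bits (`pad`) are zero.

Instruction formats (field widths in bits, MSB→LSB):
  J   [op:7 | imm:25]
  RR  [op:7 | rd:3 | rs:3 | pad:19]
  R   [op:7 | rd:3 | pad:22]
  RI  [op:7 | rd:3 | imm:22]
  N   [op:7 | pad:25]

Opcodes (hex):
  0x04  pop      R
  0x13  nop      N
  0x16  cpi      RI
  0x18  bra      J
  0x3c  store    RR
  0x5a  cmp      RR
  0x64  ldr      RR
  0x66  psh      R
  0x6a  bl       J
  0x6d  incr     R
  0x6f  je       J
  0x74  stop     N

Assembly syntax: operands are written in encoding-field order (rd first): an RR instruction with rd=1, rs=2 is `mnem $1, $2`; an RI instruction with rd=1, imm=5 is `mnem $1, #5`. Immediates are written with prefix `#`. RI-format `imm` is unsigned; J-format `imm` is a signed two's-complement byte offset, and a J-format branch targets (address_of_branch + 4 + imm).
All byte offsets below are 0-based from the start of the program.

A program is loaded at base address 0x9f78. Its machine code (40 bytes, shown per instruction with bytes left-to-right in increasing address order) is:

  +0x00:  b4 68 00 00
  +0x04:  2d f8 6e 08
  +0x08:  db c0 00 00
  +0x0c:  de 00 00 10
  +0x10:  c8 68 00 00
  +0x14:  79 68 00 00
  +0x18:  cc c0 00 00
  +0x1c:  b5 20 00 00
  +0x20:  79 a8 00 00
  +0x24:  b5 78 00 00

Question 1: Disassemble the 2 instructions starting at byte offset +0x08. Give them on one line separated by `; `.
incr $7; je #16

off 0x08: read db c0 00 00 as big → 0xdbc00000
  top 7b → 0x6d → incr [R]
  rd: (w>>22)&0x7=0x7 → $7
off 0x0c: read de 00 00 10 as big → 0xde000010
  top 7b → 0x6f → je [J]
  imm: (w>>0)&0x1ffffff=0x10 → #16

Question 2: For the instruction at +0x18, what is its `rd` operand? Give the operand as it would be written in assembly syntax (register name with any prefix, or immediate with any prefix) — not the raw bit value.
off 0x18: read cc c0 00 00 as big → 0xccc00000
  opcode bits[31:25]=0x66: psh/R
  rd@[24:22]=0x3 ⇒ $3

$3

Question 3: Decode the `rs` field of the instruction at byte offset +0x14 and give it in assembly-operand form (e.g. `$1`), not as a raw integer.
$5

+0x14: 79 68 00 00 ⇒ word 0x79680000 (big)
  op=0x79680000>>25=0x3c ⇒ store (RR)
  rd: (w>>22)&0x7=0x5 → $5
  rs: (w>>19)&0x7=0x5 → $5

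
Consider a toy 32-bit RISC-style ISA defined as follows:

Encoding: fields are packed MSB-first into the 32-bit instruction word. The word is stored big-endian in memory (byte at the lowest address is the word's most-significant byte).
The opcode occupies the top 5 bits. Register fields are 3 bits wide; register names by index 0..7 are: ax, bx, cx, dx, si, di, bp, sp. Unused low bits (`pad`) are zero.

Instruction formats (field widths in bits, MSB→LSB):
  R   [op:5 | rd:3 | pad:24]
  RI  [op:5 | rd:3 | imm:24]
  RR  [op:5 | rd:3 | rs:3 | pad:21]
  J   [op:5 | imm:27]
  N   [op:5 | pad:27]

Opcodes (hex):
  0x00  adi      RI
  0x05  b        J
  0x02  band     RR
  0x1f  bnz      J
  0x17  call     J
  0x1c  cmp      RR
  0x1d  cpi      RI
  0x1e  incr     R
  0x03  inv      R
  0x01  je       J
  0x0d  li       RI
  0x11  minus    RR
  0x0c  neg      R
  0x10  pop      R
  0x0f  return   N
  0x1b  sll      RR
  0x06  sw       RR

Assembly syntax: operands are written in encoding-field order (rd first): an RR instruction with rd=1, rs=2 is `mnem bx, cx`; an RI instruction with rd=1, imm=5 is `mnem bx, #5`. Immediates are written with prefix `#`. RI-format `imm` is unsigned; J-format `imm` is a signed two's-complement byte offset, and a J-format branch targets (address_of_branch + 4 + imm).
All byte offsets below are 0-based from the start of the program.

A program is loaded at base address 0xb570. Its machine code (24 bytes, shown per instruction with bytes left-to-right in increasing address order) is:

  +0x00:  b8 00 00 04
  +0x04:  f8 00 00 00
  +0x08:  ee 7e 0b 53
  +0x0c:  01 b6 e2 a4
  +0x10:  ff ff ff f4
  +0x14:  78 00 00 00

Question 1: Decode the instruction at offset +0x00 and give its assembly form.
[00] b8 00 00 04 → 0xb8000004
  opcode bits[31:27]=0x17: call/J
  imm@[26:0]=0x4 ⇒ #4

call #4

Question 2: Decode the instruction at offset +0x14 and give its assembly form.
off 0x14: read 78 00 00 00 as big → 0x78000000
  top 5b → 0xf → return [N]

return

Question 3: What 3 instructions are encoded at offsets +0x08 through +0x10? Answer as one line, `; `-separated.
cpi bp, #8260435; adi bx, #11985572; bnz #-12

[08] ee 7e 0b 53 → 0xee7e0b53
  op=0xee7e0b53>>27=0x1d ⇒ cpi (RI)
  [26:24] rd=6 = bp
  [23:0] imm=8260435 = #8260435
[0c] 01 b6 e2 a4 → 0x01b6e2a4
  op=0x01b6e2a4>>27=0x0 ⇒ adi (RI)
  [26:24] rd=1 = bx
  [23:0] imm=11985572 = #11985572
[10] ff ff ff f4 → 0xfffffff4
  op=0xfffffff4>>27=0x1f ⇒ bnz (J)
  [26:0] imm=134217716 (s27→-12) = #-12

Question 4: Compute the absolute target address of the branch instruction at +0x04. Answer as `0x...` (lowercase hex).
0xb578

+0x04: f8 00 00 00 ⇒ word 0xf8000000 (big)
  op=0xf8000000>>27=0x1f ⇒ bnz (J)
  imm@[26:0]=0x0 ⇒ #0
  target = base 0xb570 + off 0x04 + 4 + imm 0 = 0xb578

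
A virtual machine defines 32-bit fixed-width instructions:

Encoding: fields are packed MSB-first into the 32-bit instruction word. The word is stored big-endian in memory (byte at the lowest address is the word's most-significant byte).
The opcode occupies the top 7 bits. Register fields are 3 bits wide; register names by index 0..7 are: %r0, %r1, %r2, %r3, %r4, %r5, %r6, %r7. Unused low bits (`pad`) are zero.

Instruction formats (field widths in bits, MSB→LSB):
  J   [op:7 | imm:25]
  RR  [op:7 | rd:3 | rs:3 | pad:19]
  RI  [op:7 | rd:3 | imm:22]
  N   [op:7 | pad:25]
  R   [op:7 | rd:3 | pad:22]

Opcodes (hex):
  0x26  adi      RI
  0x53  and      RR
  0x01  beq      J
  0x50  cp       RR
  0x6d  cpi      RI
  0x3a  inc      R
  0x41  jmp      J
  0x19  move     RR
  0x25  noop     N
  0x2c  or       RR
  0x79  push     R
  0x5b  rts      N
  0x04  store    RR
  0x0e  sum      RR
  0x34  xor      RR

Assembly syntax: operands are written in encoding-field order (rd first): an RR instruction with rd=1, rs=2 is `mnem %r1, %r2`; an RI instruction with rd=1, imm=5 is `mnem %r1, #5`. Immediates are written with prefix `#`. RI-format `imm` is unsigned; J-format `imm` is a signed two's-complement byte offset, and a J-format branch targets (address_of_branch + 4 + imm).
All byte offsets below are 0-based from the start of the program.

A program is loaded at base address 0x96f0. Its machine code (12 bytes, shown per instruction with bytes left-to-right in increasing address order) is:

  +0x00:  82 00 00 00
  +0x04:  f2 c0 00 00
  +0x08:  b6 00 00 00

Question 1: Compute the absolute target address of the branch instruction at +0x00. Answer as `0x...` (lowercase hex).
@+00  big-endian(82 00 00 00) = 0x82000000
  op=0x82000000>>25=0x41 ⇒ jmp (J)
  imm@[24:0]=0x0 ⇒ #0
  target = base 0x96f0 + off 0x00 + 4 + imm 0 = 0x96f4

0x96f4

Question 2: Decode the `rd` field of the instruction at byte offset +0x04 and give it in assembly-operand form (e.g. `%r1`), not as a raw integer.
+0x04: f2 c0 00 00 ⇒ word 0xf2c00000 (big)
  op=0xf2c00000>>25=0x79 ⇒ push (R)
  [24:22] rd=3 = %r3

%r3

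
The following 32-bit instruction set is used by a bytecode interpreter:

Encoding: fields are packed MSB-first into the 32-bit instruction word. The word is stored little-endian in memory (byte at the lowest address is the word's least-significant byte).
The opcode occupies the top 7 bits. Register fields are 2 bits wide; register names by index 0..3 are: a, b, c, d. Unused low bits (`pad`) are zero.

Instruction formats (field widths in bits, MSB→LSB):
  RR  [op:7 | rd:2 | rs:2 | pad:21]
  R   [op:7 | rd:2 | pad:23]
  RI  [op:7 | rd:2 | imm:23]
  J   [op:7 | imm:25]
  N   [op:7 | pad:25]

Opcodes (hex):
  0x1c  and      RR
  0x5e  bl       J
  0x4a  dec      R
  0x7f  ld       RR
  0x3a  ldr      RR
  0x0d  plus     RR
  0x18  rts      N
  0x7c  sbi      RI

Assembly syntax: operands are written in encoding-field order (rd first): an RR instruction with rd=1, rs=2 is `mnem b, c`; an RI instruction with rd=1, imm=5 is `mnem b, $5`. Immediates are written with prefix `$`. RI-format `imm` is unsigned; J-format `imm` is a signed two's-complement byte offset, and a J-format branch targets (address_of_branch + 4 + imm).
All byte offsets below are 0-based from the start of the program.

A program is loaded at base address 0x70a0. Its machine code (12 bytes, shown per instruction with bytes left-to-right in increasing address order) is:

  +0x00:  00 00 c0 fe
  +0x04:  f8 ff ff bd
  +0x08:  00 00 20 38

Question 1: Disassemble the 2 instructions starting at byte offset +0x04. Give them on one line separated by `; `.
bl $-8; and a, b

+0x04: f8 ff ff bd ⇒ word 0xbdfffff8 (little)
  opcode bits[31:25]=0x5e: bl/J
  imm@[24:0]=0x1fffff8 (s25→-8) ⇒ $-8
+0x08: 00 00 20 38 ⇒ word 0x38200000 (little)
  opcode bits[31:25]=0x1c: and/RR
  rd@[24:23]=0x0 ⇒ a
  rs@[22:21]=0x1 ⇒ b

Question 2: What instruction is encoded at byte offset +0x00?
ld b, c

+0x00: 00 00 c0 fe ⇒ word 0xfec00000 (little)
  top 7b → 0x7f → ld [RR]
  [24:23] rd=1 = b
  [22:21] rs=2 = c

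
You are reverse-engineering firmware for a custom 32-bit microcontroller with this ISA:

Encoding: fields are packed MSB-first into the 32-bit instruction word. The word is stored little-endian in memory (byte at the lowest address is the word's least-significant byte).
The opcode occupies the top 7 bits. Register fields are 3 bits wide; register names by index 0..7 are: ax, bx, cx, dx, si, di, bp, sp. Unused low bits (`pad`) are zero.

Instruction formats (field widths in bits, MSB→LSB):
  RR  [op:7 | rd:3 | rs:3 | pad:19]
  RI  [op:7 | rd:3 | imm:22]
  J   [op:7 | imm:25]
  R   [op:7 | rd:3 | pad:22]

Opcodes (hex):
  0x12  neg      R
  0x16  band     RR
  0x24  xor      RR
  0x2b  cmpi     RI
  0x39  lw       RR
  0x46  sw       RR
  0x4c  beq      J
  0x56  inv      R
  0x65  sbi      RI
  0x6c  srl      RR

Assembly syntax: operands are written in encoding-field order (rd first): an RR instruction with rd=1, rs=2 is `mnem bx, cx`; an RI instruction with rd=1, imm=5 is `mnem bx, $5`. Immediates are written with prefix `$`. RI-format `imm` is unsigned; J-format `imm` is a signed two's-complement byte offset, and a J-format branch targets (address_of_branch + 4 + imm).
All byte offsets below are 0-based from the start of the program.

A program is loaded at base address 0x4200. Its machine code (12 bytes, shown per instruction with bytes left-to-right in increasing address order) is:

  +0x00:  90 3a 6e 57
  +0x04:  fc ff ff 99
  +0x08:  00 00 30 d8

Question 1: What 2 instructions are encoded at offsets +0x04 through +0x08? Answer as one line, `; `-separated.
beq $-4; srl ax, bp

[04] fc ff ff 99 → 0x99fffffc
  top 7b → 0x4c → beq [J]
  imm: (w>>0)&0x1ffffff=0x1fffffc (s25→-4) → $-4
[08] 00 00 30 d8 → 0xd8300000
  top 7b → 0x6c → srl [RR]
  rd: (w>>22)&0x7=0x0 → ax
  rs: (w>>19)&0x7=0x6 → bp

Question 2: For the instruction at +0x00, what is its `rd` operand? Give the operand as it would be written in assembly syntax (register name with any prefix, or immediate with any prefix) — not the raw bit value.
[00] 90 3a 6e 57 → 0x576e3a90
  op=0x576e3a90>>25=0x2b ⇒ cmpi (RI)
  rd@[24:22]=0x5 ⇒ di
  imm@[21:0]=0x2e3a90 ⇒ $3029648

di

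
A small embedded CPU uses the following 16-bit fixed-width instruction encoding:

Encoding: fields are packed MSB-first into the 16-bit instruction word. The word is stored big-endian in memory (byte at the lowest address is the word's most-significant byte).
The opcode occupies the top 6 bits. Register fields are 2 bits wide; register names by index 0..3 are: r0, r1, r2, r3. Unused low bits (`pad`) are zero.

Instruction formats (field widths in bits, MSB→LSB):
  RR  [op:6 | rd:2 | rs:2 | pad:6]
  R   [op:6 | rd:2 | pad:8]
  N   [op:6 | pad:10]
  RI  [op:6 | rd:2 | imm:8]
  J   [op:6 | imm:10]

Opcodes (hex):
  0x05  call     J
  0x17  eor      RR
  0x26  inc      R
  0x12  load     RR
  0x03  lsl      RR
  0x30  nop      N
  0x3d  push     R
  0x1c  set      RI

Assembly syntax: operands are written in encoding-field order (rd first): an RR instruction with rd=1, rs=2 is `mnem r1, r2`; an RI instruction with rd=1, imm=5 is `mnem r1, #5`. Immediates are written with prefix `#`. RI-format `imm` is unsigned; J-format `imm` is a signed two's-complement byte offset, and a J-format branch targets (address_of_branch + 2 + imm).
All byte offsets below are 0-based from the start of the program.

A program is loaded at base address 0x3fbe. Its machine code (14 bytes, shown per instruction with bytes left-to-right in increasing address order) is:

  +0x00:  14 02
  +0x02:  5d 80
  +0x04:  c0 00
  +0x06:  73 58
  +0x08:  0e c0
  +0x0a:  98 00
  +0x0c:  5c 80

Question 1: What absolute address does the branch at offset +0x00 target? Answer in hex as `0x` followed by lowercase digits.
[00] 14 02 → 0x1402
  top 6b → 0x5 → call [J]
  imm: (w>>0)&0x3ff=0x2 → #2
  target = base 0x3fbe + off 0x00 + 2 + imm 2 = 0x3fc2

0x3fc2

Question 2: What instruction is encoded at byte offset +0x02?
@+02  big-endian(5d 80) = 0x5d80
  op=0x5d80>>10=0x17 ⇒ eor (RR)
  rd: (w>>8)&0x3=0x1 → r1
  rs: (w>>6)&0x3=0x2 → r2

eor r1, r2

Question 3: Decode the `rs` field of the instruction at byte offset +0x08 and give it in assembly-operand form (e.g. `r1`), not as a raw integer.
@+08  big-endian(0e c0) = 0x0ec0
  top 6b → 0x3 → lsl [RR]
  rd@[9:8]=0x2 ⇒ r2
  rs@[7:6]=0x3 ⇒ r3

r3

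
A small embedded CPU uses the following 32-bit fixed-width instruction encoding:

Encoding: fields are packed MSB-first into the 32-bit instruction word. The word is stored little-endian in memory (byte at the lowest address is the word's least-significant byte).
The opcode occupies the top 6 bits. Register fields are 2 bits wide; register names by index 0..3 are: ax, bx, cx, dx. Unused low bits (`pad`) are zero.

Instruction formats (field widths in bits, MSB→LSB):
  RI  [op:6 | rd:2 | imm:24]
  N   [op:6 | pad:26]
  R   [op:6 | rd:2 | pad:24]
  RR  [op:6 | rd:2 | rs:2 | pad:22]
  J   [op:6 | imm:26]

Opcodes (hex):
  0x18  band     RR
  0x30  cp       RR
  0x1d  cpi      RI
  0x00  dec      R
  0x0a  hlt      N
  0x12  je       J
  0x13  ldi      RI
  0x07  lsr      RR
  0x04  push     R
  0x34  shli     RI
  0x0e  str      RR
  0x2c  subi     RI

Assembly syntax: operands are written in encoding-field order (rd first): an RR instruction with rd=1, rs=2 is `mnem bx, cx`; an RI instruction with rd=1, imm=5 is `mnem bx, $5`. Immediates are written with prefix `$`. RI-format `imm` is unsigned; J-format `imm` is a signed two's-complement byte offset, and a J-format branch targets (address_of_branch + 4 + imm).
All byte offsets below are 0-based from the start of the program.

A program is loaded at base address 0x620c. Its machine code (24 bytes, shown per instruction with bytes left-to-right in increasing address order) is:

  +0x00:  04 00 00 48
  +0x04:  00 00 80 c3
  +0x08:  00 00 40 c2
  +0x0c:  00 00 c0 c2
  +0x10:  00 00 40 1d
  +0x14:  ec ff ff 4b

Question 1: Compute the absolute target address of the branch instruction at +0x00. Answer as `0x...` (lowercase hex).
0x6214

[00] 04 00 00 48 → 0x48000004
  op=0x48000004>>26=0x12 ⇒ je (J)
  imm: (w>>0)&0x3ffffff=0x4 → $4
  target = base 0x620c + off 0x00 + 4 + imm 4 = 0x6214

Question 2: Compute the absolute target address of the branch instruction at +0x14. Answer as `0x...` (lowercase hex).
[14] ec ff ff 4b → 0x4bffffec
  op=0x4bffffec>>26=0x12 ⇒ je (J)
  imm@[25:0]=0x3ffffec (s26→-20) ⇒ $-20
  target = base 0x620c + off 0x14 + 4 + imm -20 = 0x6210

0x6210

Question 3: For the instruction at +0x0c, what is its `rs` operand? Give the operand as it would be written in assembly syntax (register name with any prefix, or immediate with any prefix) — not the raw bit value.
@+0c  little-endian(00 00 c0 c2) = 0xc2c00000
  op=0xc2c00000>>26=0x30 ⇒ cp (RR)
  rd: (w>>24)&0x3=0x2 → cx
  rs: (w>>22)&0x3=0x3 → dx

dx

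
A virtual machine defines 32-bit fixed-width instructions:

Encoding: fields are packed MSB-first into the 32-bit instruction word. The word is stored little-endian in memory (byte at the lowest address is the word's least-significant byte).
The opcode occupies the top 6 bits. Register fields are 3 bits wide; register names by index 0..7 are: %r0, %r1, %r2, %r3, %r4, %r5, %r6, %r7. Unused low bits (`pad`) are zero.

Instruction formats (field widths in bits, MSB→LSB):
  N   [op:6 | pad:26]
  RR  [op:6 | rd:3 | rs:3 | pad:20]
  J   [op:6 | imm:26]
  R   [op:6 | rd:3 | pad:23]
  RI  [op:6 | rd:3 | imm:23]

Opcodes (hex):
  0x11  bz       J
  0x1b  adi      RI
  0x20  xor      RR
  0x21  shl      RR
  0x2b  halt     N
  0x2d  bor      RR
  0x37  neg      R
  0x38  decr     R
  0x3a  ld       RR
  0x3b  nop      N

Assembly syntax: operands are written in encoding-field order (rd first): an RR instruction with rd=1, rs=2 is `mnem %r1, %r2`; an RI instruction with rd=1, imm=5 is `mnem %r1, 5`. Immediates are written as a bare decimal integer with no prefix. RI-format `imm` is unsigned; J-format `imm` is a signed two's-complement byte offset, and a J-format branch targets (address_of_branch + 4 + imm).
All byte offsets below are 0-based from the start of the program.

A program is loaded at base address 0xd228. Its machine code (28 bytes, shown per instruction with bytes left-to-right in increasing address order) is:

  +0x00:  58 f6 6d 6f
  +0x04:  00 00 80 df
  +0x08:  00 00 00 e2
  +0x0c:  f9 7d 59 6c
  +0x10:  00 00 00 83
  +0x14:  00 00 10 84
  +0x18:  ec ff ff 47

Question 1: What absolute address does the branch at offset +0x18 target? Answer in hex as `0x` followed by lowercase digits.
+0x18: ec ff ff 47 ⇒ word 0x47ffffec (little)
  opcode bits[31:26]=0x11: bz/J
  [25:0] imm=67108844 (s26→-20) = -20
  target = base 0xd228 + off 0x18 + 4 + imm -20 = 0xd230

0xd230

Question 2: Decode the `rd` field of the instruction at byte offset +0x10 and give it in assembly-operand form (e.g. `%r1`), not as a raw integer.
%r6

[10] 00 00 00 83 → 0x83000000
  op=0x83000000>>26=0x20 ⇒ xor (RR)
  rd: (w>>23)&0x7=0x6 → %r6
  rs: (w>>20)&0x7=0x0 → %r0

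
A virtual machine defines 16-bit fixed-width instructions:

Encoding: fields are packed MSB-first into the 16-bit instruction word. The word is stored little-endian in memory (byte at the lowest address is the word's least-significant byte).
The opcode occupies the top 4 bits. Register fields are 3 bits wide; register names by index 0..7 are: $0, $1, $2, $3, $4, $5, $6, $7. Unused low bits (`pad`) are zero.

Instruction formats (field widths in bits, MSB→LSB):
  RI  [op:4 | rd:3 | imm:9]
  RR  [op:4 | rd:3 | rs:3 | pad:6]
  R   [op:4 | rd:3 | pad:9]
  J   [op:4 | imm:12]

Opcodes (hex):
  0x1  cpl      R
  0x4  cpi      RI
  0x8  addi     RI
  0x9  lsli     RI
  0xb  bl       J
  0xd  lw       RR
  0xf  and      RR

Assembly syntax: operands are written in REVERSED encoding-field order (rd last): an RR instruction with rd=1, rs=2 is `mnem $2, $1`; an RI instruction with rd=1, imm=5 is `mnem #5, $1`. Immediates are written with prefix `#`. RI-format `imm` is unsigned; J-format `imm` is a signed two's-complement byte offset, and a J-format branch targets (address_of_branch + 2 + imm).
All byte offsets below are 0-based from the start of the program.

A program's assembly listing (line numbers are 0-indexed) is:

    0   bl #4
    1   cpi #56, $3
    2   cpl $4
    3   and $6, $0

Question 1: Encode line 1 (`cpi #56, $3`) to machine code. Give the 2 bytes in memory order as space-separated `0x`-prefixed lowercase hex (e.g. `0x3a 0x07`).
0x38 0x46

line 1 (cpi): pack op=0x4:4|rd=3:3|imm=56:9 = 0x4638; little→ 38 46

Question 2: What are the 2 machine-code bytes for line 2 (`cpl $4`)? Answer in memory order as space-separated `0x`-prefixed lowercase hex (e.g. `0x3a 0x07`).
0x00 0x18

line 2 (cpl): pack op=0x1:4|rd=4:3|pad=0:9 = 0x1800; little→ 00 18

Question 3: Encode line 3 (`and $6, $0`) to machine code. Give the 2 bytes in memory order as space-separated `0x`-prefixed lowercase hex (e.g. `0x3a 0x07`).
L3: and op=0xf:4|rd=0:3|rs=6:3|pad=0:6 ⇒ 0xf180 ⇒ little 80 f1

0x80 0xf1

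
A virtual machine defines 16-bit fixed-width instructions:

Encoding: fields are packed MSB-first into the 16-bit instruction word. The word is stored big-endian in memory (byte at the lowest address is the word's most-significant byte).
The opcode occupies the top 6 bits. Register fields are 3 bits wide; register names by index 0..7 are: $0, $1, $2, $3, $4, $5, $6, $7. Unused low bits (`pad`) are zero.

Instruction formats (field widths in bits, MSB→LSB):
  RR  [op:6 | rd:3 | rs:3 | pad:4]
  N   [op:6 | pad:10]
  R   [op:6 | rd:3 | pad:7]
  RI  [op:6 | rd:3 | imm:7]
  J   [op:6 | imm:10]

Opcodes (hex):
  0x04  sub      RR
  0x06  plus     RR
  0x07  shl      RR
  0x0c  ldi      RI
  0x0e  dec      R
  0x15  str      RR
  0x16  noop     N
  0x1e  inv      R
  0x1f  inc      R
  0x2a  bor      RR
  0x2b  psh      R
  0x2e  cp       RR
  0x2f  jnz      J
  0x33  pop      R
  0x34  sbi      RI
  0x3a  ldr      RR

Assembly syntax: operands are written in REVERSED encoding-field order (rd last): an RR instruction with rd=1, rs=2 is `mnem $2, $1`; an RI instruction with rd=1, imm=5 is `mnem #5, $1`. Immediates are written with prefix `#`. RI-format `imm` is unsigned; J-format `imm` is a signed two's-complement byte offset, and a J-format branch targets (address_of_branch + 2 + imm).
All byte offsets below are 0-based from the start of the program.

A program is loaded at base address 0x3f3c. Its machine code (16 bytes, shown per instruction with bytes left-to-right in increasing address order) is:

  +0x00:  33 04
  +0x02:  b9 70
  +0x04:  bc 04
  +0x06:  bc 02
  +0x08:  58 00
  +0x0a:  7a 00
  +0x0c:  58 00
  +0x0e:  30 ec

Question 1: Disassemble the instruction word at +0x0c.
noop

@+0c  big-endian(58 00) = 0x5800
  op=0x5800>>10=0x16 ⇒ noop (N)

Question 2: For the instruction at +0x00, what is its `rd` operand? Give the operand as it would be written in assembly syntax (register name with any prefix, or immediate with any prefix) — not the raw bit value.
@+00  big-endian(33 04) = 0x3304
  op=0x3304>>10=0xc ⇒ ldi (RI)
  [9:7] rd=6 = $6
  [6:0] imm=4 = #4

$6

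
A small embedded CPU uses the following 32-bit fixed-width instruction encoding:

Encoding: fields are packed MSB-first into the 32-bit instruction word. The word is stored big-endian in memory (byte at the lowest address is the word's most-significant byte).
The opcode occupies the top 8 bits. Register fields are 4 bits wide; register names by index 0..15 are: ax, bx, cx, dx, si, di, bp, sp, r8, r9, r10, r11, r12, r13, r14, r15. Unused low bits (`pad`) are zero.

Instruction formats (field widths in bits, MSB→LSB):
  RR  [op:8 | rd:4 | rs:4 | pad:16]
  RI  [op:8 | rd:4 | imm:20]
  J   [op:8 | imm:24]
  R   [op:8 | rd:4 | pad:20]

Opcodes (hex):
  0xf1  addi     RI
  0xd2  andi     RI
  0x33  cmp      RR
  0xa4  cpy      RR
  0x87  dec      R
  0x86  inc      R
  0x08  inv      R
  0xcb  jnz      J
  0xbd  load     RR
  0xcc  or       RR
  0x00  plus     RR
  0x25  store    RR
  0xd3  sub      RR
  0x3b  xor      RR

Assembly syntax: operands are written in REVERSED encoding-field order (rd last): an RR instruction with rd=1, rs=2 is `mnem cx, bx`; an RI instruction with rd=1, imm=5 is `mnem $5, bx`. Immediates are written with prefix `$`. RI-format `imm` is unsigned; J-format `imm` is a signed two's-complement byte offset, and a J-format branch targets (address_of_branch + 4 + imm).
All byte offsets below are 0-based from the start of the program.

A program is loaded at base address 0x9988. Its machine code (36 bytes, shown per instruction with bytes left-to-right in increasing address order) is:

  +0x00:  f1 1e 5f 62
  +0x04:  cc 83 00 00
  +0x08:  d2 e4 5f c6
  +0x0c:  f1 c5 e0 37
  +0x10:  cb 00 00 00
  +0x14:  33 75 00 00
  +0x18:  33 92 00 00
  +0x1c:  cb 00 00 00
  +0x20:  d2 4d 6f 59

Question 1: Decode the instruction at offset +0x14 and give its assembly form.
[14] 33 75 00 00 → 0x33750000
  top 8b → 0x33 → cmp [RR]
  rd: (w>>20)&0xf=0x7 → sp
  rs: (w>>16)&0xf=0x5 → di

cmp di, sp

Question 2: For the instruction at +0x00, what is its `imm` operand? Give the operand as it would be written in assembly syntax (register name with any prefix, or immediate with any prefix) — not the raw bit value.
[00] f1 1e 5f 62 → 0xf11e5f62
  opcode bits[31:24]=0xf1: addi/RI
  rd@[23:20]=0x1 ⇒ bx
  imm@[19:0]=0xe5f62 ⇒ $941922

$941922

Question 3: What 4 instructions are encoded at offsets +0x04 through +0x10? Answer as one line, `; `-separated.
or dx, r8; andi $286662, r14; addi $385079, r12; jnz $0

@+04  big-endian(cc 83 00 00) = 0xcc830000
  top 8b → 0xcc → or [RR]
  [23:20] rd=8 = r8
  [19:16] rs=3 = dx
@+08  big-endian(d2 e4 5f c6) = 0xd2e45fc6
  top 8b → 0xd2 → andi [RI]
  [23:20] rd=14 = r14
  [19:0] imm=286662 = $286662
@+0c  big-endian(f1 c5 e0 37) = 0xf1c5e037
  top 8b → 0xf1 → addi [RI]
  [23:20] rd=12 = r12
  [19:0] imm=385079 = $385079
@+10  big-endian(cb 00 00 00) = 0xcb000000
  top 8b → 0xcb → jnz [J]
  [23:0] imm=0 = $0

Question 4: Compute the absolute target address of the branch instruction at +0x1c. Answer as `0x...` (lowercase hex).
0x99a8

+0x1c: cb 00 00 00 ⇒ word 0xcb000000 (big)
  top 8b → 0xcb → jnz [J]
  [23:0] imm=0 = $0
  target = base 0x9988 + off 0x1c + 4 + imm 0 = 0x99a8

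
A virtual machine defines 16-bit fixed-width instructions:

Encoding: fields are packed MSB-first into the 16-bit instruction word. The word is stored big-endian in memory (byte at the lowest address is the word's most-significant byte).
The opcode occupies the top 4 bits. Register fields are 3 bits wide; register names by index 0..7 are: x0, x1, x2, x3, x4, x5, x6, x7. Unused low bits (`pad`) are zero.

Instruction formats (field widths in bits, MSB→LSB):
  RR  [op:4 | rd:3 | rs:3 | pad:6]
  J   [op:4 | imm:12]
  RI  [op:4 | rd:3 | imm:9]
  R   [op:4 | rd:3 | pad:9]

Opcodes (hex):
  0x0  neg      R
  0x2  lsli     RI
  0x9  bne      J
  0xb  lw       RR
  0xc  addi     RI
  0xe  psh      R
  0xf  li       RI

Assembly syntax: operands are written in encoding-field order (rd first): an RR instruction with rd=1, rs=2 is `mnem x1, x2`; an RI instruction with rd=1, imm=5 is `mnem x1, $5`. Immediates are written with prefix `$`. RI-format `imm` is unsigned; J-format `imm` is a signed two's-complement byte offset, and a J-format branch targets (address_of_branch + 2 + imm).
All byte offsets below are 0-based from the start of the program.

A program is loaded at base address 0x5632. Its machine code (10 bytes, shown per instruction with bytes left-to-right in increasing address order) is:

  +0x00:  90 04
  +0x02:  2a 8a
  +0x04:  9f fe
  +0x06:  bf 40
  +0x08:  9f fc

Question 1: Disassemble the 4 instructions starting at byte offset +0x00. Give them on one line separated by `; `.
off 0x00: read 90 04 as big → 0x9004
  opcode bits[15:12]=0x9: bne/J
  [11:0] imm=4 = $4
off 0x02: read 2a 8a as big → 0x2a8a
  opcode bits[15:12]=0x2: lsli/RI
  [11:9] rd=5 = x5
  [8:0] imm=138 = $138
off 0x04: read 9f fe as big → 0x9ffe
  opcode bits[15:12]=0x9: bne/J
  [11:0] imm=4094 (s12→-2) = $-2
off 0x06: read bf 40 as big → 0xbf40
  opcode bits[15:12]=0xb: lw/RR
  [11:9] rd=7 = x7
  [8:6] rs=5 = x5

bne $4; lsli x5, $138; bne $-2; lw x7, x5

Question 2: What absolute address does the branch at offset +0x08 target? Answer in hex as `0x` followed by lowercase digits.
+0x08: 9f fc ⇒ word 0x9ffc (big)
  opcode bits[15:12]=0x9: bne/J
  [11:0] imm=4092 (s12→-4) = $-4
  target = base 0x5632 + off 0x08 + 2 + imm -4 = 0x5638

0x5638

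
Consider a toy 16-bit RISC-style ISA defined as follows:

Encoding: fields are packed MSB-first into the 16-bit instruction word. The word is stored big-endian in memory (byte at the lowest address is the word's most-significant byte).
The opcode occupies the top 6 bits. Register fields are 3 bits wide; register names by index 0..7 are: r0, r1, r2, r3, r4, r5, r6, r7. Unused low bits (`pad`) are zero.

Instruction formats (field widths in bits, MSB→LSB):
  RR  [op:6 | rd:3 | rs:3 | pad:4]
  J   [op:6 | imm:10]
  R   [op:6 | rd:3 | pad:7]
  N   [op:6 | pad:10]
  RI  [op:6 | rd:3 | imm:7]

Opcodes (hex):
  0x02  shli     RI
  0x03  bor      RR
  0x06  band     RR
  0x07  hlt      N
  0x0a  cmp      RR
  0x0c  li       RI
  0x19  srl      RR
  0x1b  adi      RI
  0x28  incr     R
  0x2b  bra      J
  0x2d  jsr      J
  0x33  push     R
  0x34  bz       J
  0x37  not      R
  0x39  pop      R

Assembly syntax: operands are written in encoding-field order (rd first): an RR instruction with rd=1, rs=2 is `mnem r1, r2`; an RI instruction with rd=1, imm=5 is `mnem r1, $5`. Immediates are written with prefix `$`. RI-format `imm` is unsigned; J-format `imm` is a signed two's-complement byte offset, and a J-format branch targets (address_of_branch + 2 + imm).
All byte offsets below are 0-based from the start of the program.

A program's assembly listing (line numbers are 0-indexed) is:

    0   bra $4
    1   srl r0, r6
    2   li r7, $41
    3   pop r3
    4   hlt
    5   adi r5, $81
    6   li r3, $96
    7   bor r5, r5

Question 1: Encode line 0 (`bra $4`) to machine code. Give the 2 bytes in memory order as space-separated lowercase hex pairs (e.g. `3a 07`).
L0: bra op=0x2b:6|imm=4:10 ⇒ 0xac04 ⇒ big ac 04

ac 04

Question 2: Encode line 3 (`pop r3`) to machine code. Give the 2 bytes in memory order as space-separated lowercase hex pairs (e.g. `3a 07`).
L3: pop op=0x39:6|rd=3:3|pad=0:7 ⇒ 0xe580 ⇒ big e5 80

e5 80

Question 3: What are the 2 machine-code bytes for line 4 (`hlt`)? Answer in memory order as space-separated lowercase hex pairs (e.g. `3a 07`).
4. hlt fields op=0x7:6|pad=0:10 → word 1c00h → 1c 00

1c 00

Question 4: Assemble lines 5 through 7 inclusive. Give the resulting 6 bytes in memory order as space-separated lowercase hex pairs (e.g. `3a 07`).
6e d1 31 e0 0e d0

L5: adi op=0x1b:6|rd=5:3|imm=81:7 ⇒ 0x6ed1 ⇒ big 6e d1
L6: li op=0xc:6|rd=3:3|imm=96:7 ⇒ 0x31e0 ⇒ big 31 e0
L7: bor op=0x3:6|rd=5:3|rs=5:3|pad=0:4 ⇒ 0x0ed0 ⇒ big 0e d0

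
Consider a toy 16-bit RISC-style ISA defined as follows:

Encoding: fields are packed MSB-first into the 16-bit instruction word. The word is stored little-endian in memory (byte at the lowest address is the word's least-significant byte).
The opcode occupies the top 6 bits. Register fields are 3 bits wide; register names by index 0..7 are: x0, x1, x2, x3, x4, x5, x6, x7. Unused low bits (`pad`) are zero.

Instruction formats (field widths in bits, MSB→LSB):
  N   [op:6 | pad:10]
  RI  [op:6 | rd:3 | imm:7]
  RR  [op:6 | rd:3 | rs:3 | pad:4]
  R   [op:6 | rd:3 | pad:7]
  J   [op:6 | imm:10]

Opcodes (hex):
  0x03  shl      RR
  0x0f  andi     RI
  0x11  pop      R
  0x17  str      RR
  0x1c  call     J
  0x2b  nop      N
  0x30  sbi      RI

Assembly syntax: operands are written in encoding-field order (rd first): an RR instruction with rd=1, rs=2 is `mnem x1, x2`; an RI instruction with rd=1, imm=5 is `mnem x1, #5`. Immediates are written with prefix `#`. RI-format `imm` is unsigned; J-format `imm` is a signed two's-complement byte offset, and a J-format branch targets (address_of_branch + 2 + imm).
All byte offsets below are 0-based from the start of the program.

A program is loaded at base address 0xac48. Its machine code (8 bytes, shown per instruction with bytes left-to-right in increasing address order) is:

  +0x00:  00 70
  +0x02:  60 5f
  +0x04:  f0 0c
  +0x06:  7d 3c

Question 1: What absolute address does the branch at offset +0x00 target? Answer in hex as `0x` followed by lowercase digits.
0xac4a

@+00  little-endian(00 70) = 0x7000
  opcode bits[15:10]=0x1c: call/J
  imm: (w>>0)&0x3ff=0x0 → #0
  target = base 0xac48 + off 0x00 + 2 + imm 0 = 0xac4a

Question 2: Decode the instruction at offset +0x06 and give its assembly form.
@+06  little-endian(7d 3c) = 0x3c7d
  top 6b → 0xf → andi [RI]
  rd@[9:7]=0x0 ⇒ x0
  imm@[6:0]=0x7d ⇒ #125

andi x0, #125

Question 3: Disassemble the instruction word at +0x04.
shl x1, x7

off 0x04: read f0 0c as little → 0x0cf0
  top 6b → 0x3 → shl [RR]
  rd: (w>>7)&0x7=0x1 → x1
  rs: (w>>4)&0x7=0x7 → x7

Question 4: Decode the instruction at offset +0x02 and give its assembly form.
str x6, x6

[02] 60 5f → 0x5f60
  op=0x5f60>>10=0x17 ⇒ str (RR)
  rd: (w>>7)&0x7=0x6 → x6
  rs: (w>>4)&0x7=0x6 → x6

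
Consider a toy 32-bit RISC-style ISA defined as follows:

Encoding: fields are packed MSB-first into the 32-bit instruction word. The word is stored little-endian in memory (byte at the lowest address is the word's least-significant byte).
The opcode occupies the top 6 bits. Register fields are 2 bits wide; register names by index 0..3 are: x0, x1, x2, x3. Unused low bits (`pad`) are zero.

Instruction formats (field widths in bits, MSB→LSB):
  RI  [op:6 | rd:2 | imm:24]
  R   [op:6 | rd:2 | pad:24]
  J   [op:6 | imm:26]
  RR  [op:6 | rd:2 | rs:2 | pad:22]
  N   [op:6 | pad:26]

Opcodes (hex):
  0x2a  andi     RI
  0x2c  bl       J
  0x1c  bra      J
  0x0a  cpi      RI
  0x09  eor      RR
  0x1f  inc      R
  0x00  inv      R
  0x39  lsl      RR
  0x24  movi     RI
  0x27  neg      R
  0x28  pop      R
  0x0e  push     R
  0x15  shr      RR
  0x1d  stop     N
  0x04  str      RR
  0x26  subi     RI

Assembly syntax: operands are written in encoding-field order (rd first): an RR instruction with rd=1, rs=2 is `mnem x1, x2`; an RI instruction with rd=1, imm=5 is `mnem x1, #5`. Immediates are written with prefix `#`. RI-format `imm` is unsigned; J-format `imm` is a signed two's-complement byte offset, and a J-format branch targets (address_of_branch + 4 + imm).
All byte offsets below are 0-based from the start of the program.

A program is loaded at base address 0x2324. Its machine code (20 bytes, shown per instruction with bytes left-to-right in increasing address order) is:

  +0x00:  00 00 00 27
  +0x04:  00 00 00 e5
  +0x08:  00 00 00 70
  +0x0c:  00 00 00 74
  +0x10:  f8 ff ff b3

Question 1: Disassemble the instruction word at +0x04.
+0x04: 00 00 00 e5 ⇒ word 0xe5000000 (little)
  op=0xe5000000>>26=0x39 ⇒ lsl (RR)
  [25:24] rd=1 = x1
  [23:22] rs=0 = x0

lsl x1, x0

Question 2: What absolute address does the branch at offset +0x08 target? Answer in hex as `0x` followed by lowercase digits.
0x2330

off 0x08: read 00 00 00 70 as little → 0x70000000
  op=0x70000000>>26=0x1c ⇒ bra (J)
  [25:0] imm=0 = #0
  target = base 0x2324 + off 0x08 + 4 + imm 0 = 0x2330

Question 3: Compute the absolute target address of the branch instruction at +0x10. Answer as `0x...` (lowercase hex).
@+10  little-endian(f8 ff ff b3) = 0xb3fffff8
  opcode bits[31:26]=0x2c: bl/J
  [25:0] imm=67108856 (s26→-8) = #-8
  target = base 0x2324 + off 0x10 + 4 + imm -8 = 0x2330

0x2330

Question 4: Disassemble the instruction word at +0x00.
+0x00: 00 00 00 27 ⇒ word 0x27000000 (little)
  op=0x27000000>>26=0x9 ⇒ eor (RR)
  [25:24] rd=3 = x3
  [23:22] rs=0 = x0

eor x3, x0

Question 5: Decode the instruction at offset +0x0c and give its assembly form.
+0x0c: 00 00 00 74 ⇒ word 0x74000000 (little)
  top 6b → 0x1d → stop [N]

stop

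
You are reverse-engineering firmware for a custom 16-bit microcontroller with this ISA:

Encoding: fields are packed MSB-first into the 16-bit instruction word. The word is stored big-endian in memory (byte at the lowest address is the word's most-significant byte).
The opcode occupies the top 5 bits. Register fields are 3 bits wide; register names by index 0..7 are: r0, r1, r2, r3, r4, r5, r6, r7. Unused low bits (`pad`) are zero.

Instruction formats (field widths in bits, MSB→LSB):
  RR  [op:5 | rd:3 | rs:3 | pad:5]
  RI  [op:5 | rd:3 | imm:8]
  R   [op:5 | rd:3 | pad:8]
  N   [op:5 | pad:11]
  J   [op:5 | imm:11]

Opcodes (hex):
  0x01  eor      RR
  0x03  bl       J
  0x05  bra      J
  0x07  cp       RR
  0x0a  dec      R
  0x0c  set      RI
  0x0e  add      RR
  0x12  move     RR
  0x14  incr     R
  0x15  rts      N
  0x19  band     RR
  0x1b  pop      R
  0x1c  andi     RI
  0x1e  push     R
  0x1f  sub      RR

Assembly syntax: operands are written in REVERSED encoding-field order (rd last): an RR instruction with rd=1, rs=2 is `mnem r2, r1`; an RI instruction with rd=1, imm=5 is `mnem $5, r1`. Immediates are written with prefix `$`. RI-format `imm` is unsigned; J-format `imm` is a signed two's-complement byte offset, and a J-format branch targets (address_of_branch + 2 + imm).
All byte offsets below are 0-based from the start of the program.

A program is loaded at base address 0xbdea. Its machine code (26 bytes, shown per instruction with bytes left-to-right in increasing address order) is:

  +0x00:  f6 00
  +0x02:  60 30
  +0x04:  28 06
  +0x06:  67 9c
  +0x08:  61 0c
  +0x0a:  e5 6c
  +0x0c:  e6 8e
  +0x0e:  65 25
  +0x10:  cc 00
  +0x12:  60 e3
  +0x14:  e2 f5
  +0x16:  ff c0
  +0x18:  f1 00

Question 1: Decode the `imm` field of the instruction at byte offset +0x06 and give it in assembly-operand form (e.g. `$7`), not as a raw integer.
off 0x06: read 67 9c as big → 0x679c
  opcode bits[15:11]=0xc: set/RI
  [10:8] rd=7 = r7
  [7:0] imm=156 = $156

$156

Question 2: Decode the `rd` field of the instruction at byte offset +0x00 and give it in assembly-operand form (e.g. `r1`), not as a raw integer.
r6

off 0x00: read f6 00 as big → 0xf600
  opcode bits[15:11]=0x1e: push/R
  rd: (w>>8)&0x7=0x6 → r6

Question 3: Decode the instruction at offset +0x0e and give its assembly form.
@+0e  big-endian(65 25) = 0x6525
  opcode bits[15:11]=0xc: set/RI
  [10:8] rd=5 = r5
  [7:0] imm=37 = $37

set $37, r5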